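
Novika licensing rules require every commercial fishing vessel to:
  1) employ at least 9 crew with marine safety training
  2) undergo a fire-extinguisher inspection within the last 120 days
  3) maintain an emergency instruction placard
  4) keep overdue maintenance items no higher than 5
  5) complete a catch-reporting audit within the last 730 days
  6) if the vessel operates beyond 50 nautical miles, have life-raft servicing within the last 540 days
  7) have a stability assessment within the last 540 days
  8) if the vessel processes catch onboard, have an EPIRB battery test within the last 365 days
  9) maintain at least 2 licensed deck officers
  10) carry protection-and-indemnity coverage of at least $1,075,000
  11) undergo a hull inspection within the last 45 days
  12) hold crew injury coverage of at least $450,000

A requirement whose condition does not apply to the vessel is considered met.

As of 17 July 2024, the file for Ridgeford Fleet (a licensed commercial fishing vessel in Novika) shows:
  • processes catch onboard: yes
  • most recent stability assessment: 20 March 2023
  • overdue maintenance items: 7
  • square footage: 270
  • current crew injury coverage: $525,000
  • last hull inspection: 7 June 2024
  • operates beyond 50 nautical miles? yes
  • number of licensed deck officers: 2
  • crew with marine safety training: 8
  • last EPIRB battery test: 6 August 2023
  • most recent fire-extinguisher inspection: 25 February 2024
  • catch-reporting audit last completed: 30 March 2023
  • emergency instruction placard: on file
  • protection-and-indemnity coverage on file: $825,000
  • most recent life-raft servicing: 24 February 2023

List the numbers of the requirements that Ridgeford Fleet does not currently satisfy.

1, 2, 4, 10

1. crew with marine safety training 8 < 9 → not met
2. fire-extinguisher inspection 143 days ago vs limit 120 → not met
3. emergency instruction placard present → met
4. overdue maintenance items 7 > 5 → not met
5. catch-reporting audit 475 days ago vs limit 730 → met
6. condition 'operates beyond 50 nautical miles' holds; life-raft servicing 509 days ago vs limit 540 → met
7. stability assessment 485 days ago vs limit 540 → met
8. condition 'processes catch onboard' holds; EPIRB battery test 346 days ago vs limit 365 → met
9. licensed deck officers 2 ≥ 2 → met
10. protection-and-indemnity coverage $825,000 < $1,075,000 → not met
11. hull inspection 40 days ago vs limit 45 → met
12. crew injury coverage $525,000 ≥ $450,000 → met
Not met: 1, 2, 4, 10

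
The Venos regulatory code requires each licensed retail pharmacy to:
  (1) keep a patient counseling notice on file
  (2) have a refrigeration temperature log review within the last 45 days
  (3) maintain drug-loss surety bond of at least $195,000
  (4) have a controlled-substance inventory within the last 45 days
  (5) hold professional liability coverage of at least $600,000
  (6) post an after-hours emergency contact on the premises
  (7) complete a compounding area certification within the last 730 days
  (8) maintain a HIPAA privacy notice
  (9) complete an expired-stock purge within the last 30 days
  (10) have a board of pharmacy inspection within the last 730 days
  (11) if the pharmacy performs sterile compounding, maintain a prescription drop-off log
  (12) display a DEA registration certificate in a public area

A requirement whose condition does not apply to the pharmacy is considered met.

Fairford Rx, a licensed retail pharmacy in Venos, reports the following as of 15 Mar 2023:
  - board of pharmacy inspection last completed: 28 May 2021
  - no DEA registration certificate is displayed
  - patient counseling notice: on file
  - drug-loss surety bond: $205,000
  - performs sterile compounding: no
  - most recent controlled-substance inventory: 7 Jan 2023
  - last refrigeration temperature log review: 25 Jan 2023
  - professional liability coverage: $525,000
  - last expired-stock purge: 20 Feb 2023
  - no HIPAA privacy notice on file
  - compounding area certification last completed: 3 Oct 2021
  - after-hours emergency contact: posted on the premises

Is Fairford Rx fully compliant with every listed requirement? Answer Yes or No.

No

1. patient counseling notice present → met
2. refrigeration temperature log review 49 days ago vs limit 45 → not met
3. drug-loss surety bond $205,000 ≥ $195,000 → met
4. controlled-substance inventory 67 days ago vs limit 45 → not met
5. professional liability coverage $525,000 < $600,000 → not met
6. after-hours emergency contact present → met
7. compounding area certification 528 days ago vs limit 730 → met
8. HIPAA privacy notice absent → not met
9. expired-stock purge 23 days ago vs limit 30 → met
10. board of pharmacy inspection 656 days ago vs limit 730 → met
11. condition 'performs sterile compounding' does not hold → requirement n/a → met
12. DEA registration certificate absent → not met
Not met: 2, 4, 5, 8, 12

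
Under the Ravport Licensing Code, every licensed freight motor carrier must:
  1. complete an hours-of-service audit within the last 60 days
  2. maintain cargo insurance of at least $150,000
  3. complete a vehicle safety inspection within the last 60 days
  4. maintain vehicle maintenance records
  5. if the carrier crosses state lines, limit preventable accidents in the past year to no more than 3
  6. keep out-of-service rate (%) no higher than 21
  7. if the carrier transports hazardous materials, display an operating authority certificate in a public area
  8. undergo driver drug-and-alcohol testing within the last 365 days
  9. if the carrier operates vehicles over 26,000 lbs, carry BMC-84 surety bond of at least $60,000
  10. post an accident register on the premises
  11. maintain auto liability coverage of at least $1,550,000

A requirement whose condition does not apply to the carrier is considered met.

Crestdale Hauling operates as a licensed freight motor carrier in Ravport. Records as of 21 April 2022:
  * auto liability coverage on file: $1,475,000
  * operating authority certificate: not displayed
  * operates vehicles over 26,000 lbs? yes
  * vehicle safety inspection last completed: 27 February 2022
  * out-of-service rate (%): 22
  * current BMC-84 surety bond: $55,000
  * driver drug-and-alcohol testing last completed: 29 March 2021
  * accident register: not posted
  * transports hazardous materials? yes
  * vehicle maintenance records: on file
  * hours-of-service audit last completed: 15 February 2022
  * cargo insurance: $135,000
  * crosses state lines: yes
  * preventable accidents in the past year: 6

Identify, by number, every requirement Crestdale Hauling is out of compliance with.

1, 2, 5, 6, 7, 8, 9, 10, 11

1. hours-of-service audit 65 days ago vs limit 60 → not met
2. cargo insurance $135,000 < $150,000 → not met
3. vehicle safety inspection 53 days ago vs limit 60 → met
4. vehicle maintenance records present → met
5. condition 'crosses state lines' holds; preventable accidents in the past year 6 > 3 → not met
6. out-of-service rate (%) 22 > 21 → not met
7. condition 'transports hazardous materials' holds; operating authority certificate absent → not met
8. driver drug-and-alcohol testing 388 days ago vs limit 365 → not met
9. condition 'operates vehicles over 26,000 lbs' holds; BMC-84 surety bond $55,000 < $60,000 → not met
10. accident register absent → not met
11. auto liability coverage $1,475,000 < $1,550,000 → not met
Not met: 1, 2, 5, 6, 7, 8, 9, 10, 11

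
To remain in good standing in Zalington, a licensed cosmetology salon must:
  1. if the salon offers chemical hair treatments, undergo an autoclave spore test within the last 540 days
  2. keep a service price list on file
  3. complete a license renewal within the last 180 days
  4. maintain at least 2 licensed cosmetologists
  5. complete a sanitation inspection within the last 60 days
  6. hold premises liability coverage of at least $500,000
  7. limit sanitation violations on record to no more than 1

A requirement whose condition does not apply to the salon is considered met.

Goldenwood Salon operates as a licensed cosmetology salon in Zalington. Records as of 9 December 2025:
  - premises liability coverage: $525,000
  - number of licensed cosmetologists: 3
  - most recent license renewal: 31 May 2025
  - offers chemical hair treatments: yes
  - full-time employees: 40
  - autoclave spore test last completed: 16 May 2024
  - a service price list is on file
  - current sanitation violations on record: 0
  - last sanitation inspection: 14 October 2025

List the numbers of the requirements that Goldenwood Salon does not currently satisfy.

1. condition 'offers chemical hair treatments' holds; autoclave spore test 572 days ago vs limit 540 → not met
2. service price list present → met
3. license renewal 192 days ago vs limit 180 → not met
4. licensed cosmetologists 3 ≥ 2 → met
5. sanitation inspection 56 days ago vs limit 60 → met
6. premises liability coverage $525,000 ≥ $500,000 → met
7. sanitation violations on record 0 ≤ 1 → met
Not met: 1, 3

1, 3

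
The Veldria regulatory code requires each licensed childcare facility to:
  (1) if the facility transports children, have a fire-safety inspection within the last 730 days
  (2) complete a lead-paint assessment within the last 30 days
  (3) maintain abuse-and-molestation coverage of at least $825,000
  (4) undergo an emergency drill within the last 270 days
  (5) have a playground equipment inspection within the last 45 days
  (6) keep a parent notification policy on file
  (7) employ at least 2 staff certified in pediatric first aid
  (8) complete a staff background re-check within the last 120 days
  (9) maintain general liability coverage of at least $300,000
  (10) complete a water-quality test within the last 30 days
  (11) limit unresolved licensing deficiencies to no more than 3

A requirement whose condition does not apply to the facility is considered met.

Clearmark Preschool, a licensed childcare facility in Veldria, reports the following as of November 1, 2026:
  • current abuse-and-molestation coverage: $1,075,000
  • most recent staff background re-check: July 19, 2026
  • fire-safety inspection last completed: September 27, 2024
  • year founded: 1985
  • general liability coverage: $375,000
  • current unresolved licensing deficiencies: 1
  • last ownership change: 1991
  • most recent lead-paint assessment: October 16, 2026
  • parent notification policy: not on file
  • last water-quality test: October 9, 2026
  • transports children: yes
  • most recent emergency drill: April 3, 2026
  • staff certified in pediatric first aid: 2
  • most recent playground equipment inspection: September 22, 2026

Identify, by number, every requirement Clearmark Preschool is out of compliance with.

1, 6

1. condition 'transports children' holds; fire-safety inspection 765 days ago vs limit 730 → not met
2. lead-paint assessment 16 days ago vs limit 30 → met
3. abuse-and-molestation coverage $1,075,000 ≥ $825,000 → met
4. emergency drill 212 days ago vs limit 270 → met
5. playground equipment inspection 40 days ago vs limit 45 → met
6. parent notification policy absent → not met
7. staff certified in pediatric first aid 2 ≥ 2 → met
8. staff background re-check 105 days ago vs limit 120 → met
9. general liability coverage $375,000 ≥ $300,000 → met
10. water-quality test 23 days ago vs limit 30 → met
11. unresolved licensing deficiencies 1 ≤ 3 → met
Not met: 1, 6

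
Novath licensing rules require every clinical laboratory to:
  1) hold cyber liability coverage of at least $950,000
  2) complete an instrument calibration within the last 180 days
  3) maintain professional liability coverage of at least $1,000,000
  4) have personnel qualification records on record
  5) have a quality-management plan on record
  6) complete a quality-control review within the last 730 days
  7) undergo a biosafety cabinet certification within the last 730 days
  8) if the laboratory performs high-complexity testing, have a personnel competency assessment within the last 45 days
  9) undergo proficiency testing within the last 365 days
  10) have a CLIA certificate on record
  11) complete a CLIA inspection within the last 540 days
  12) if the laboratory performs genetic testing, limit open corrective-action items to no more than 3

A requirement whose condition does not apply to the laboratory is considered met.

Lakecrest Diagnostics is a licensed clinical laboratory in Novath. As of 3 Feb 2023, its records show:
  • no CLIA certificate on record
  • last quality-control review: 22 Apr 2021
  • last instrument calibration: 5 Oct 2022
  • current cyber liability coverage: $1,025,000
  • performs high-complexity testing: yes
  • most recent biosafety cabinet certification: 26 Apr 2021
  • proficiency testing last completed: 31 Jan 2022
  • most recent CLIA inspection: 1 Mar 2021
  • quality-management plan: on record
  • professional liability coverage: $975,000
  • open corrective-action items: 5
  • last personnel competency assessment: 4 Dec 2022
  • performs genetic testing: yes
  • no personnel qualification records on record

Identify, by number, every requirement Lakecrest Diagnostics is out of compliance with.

1. cyber liability coverage $1,025,000 ≥ $950,000 → met
2. instrument calibration 121 days ago vs limit 180 → met
3. professional liability coverage $975,000 < $1,000,000 → not met
4. personnel qualification records absent → not met
5. quality-management plan present → met
6. quality-control review 652 days ago vs limit 730 → met
7. biosafety cabinet certification 648 days ago vs limit 730 → met
8. condition 'performs high-complexity testing' holds; personnel competency assessment 61 days ago vs limit 45 → not met
9. proficiency testing 368 days ago vs limit 365 → not met
10. CLIA certificate absent → not met
11. CLIA inspection 704 days ago vs limit 540 → not met
12. condition 'performs genetic testing' holds; open corrective-action items 5 > 3 → not met
Not met: 3, 4, 8, 9, 10, 11, 12

3, 4, 8, 9, 10, 11, 12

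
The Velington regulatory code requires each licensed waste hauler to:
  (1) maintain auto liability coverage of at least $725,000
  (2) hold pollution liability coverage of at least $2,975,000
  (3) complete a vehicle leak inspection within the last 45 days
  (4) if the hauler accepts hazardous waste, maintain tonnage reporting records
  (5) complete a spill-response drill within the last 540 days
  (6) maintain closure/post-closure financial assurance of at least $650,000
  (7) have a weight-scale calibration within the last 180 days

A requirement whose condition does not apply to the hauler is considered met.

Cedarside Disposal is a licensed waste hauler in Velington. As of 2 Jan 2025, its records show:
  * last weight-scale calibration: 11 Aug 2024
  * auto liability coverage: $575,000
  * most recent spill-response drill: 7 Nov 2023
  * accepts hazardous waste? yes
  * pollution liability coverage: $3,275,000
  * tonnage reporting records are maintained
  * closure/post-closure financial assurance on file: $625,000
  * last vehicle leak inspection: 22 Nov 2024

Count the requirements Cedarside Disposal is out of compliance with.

1. auto liability coverage $575,000 < $725,000 → not met
2. pollution liability coverage $3,275,000 ≥ $2,975,000 → met
3. vehicle leak inspection 41 days ago vs limit 45 → met
4. condition 'accepts hazardous waste' holds; tonnage reporting records present → met
5. spill-response drill 422 days ago vs limit 540 → met
6. closure/post-closure financial assurance $625,000 < $650,000 → not met
7. weight-scale calibration 144 days ago vs limit 180 → met
Not met: 2 of 7

2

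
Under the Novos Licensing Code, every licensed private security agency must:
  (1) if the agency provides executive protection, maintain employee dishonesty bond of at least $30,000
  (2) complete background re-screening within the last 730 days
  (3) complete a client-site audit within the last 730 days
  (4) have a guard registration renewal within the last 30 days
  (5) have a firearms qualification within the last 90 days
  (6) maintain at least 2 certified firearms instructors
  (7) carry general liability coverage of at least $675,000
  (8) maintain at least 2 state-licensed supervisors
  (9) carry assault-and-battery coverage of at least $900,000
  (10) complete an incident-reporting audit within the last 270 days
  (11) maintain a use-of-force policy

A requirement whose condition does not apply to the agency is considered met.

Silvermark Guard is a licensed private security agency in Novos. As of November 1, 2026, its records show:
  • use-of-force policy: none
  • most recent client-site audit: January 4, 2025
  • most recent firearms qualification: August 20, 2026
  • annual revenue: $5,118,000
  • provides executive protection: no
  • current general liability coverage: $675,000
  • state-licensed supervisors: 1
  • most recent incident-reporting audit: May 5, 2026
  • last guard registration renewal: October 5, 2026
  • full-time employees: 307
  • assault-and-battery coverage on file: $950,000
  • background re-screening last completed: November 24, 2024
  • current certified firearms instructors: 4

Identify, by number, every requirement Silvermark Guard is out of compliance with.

8, 11

1. condition 'provides executive protection' does not hold → requirement n/a → met
2. background re-screening 707 days ago vs limit 730 → met
3. client-site audit 666 days ago vs limit 730 → met
4. guard registration renewal 27 days ago vs limit 30 → met
5. firearms qualification 73 days ago vs limit 90 → met
6. certified firearms instructors 4 ≥ 2 → met
7. general liability coverage $675,000 ≥ $675,000 → met
8. state-licensed supervisors 1 < 2 → not met
9. assault-and-battery coverage $950,000 ≥ $900,000 → met
10. incident-reporting audit 180 days ago vs limit 270 → met
11. use-of-force policy absent → not met
Not met: 8, 11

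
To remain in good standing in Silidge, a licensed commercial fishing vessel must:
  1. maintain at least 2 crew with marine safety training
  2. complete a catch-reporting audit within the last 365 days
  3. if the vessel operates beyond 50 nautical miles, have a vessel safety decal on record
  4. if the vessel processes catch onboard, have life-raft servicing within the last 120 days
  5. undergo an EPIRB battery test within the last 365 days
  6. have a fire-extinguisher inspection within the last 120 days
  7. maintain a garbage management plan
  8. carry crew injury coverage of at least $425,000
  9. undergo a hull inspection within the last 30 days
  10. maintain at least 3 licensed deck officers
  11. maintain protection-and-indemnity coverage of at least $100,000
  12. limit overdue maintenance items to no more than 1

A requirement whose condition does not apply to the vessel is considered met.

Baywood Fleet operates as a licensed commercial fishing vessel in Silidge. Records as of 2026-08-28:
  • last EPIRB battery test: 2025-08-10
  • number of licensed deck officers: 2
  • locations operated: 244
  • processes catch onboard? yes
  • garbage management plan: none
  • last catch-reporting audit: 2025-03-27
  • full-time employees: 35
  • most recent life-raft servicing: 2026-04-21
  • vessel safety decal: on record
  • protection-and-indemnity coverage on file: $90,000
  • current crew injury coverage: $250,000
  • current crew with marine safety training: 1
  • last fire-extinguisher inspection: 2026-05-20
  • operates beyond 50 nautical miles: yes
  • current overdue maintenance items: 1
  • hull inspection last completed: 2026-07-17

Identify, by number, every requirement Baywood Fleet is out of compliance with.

1, 2, 4, 5, 7, 8, 9, 10, 11

1. crew with marine safety training 1 < 2 → not met
2. catch-reporting audit 519 days ago vs limit 365 → not met
3. condition 'operates beyond 50 nautical miles' holds; vessel safety decal present → met
4. condition 'processes catch onboard' holds; life-raft servicing 129 days ago vs limit 120 → not met
5. EPIRB battery test 383 days ago vs limit 365 → not met
6. fire-extinguisher inspection 100 days ago vs limit 120 → met
7. garbage management plan absent → not met
8. crew injury coverage $250,000 < $425,000 → not met
9. hull inspection 42 days ago vs limit 30 → not met
10. licensed deck officers 2 < 3 → not met
11. protection-and-indemnity coverage $90,000 < $100,000 → not met
12. overdue maintenance items 1 ≤ 1 → met
Not met: 1, 2, 4, 5, 7, 8, 9, 10, 11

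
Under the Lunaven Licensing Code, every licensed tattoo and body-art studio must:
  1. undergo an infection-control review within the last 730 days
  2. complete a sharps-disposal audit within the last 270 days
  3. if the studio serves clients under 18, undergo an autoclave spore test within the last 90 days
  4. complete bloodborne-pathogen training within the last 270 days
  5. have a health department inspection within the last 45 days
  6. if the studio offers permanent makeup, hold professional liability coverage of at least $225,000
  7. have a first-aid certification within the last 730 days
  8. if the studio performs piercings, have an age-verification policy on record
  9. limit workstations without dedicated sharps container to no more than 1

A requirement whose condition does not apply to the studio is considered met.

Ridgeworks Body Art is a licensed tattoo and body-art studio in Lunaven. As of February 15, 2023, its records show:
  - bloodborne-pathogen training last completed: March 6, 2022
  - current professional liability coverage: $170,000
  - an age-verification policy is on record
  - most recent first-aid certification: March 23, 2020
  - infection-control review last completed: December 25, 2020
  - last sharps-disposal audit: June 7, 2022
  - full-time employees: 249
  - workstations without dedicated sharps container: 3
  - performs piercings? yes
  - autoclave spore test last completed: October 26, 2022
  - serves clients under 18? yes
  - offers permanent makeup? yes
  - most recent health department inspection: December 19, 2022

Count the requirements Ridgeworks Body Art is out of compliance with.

7

1. infection-control review 782 days ago vs limit 730 → not met
2. sharps-disposal audit 253 days ago vs limit 270 → met
3. condition 'serves clients under 18' holds; autoclave spore test 112 days ago vs limit 90 → not met
4. bloodborne-pathogen training 346 days ago vs limit 270 → not met
5. health department inspection 58 days ago vs limit 45 → not met
6. condition 'offers permanent makeup' holds; professional liability coverage $170,000 < $225,000 → not met
7. first-aid certification 1059 days ago vs limit 730 → not met
8. condition 'performs piercings' holds; age-verification policy present → met
9. workstations without dedicated sharps container 3 > 1 → not met
Not met: 7 of 9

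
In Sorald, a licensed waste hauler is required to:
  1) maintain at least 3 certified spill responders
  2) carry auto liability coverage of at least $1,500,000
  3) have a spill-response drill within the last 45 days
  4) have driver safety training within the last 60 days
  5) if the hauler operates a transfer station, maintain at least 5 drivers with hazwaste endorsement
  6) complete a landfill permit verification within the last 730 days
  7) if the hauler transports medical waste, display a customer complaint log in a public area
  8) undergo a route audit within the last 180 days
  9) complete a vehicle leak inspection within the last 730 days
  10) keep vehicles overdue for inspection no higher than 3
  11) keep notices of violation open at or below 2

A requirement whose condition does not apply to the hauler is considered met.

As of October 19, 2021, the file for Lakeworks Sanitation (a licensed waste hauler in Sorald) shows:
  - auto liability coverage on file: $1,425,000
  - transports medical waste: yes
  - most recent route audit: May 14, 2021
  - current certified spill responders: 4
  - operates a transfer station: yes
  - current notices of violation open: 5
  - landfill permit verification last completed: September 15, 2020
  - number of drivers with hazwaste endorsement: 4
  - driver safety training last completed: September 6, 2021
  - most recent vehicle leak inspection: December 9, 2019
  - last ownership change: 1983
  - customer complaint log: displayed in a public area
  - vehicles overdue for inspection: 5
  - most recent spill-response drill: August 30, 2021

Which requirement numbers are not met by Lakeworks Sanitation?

1. certified spill responders 4 ≥ 3 → met
2. auto liability coverage $1,425,000 < $1,500,000 → not met
3. spill-response drill 50 days ago vs limit 45 → not met
4. driver safety training 43 days ago vs limit 60 → met
5. condition 'operates a transfer station' holds; drivers with hazwaste endorsement 4 < 5 → not met
6. landfill permit verification 399 days ago vs limit 730 → met
7. condition 'transports medical waste' holds; customer complaint log present → met
8. route audit 158 days ago vs limit 180 → met
9. vehicle leak inspection 680 days ago vs limit 730 → met
10. vehicles overdue for inspection 5 > 3 → not met
11. notices of violation open 5 > 2 → not met
Not met: 2, 3, 5, 10, 11

2, 3, 5, 10, 11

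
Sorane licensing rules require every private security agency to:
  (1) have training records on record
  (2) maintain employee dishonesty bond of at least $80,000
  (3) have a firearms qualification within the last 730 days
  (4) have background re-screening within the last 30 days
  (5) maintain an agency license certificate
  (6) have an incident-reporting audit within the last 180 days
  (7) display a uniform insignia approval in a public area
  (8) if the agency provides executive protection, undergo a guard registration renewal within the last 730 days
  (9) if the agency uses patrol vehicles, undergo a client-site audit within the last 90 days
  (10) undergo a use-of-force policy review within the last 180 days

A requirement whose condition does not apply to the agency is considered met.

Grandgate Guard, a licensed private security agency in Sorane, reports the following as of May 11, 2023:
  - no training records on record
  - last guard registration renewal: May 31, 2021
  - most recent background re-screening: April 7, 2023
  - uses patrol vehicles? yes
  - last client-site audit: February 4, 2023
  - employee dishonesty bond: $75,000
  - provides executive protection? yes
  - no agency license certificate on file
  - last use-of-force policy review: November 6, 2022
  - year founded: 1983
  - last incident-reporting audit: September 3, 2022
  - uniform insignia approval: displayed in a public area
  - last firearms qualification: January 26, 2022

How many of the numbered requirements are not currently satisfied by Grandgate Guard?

1. training records absent → not met
2. employee dishonesty bond $75,000 < $80,000 → not met
3. firearms qualification 470 days ago vs limit 730 → met
4. background re-screening 34 days ago vs limit 30 → not met
5. agency license certificate absent → not met
6. incident-reporting audit 250 days ago vs limit 180 → not met
7. uniform insignia approval present → met
8. condition 'provides executive protection' holds; guard registration renewal 710 days ago vs limit 730 → met
9. condition 'uses patrol vehicles' holds; client-site audit 96 days ago vs limit 90 → not met
10. use-of-force policy review 186 days ago vs limit 180 → not met
Not met: 7 of 10

7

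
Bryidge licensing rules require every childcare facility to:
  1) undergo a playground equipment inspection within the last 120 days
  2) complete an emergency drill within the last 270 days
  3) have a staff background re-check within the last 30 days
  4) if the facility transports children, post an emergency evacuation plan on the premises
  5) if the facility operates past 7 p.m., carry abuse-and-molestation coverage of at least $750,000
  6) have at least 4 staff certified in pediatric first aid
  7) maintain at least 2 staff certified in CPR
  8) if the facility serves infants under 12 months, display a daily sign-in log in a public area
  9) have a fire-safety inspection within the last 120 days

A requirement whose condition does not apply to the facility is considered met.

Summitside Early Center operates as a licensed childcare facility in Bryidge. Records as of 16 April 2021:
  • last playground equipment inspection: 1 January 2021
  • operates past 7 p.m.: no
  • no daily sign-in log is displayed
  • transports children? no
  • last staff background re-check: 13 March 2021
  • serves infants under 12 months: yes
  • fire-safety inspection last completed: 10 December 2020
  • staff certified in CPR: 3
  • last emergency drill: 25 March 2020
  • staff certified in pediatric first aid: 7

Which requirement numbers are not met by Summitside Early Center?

2, 3, 8, 9

1. playground equipment inspection 105 days ago vs limit 120 → met
2. emergency drill 387 days ago vs limit 270 → not met
3. staff background re-check 34 days ago vs limit 30 → not met
4. condition 'transports children' does not hold → requirement n/a → met
5. condition 'operates past 7 p.m.' does not hold → requirement n/a → met
6. staff certified in pediatric first aid 7 ≥ 4 → met
7. staff certified in CPR 3 ≥ 2 → met
8. condition 'serves infants under 12 months' holds; daily sign-in log absent → not met
9. fire-safety inspection 127 days ago vs limit 120 → not met
Not met: 2, 3, 8, 9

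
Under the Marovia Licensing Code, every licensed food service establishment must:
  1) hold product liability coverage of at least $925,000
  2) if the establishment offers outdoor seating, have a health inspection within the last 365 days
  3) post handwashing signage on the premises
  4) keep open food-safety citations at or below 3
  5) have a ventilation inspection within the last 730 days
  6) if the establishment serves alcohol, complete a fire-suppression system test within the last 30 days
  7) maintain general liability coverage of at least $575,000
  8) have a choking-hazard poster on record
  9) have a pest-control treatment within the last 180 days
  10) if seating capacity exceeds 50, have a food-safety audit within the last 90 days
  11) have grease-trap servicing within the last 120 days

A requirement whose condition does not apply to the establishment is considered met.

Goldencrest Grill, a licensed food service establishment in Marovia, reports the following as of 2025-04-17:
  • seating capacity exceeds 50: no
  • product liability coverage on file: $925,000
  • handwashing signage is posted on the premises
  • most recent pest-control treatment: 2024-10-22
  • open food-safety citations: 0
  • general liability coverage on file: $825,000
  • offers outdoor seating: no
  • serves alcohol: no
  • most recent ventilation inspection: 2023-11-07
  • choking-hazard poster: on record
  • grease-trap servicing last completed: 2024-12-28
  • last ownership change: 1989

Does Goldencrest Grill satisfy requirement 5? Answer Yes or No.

Yes

5. ventilation inspection 527 days ago vs limit 730 → met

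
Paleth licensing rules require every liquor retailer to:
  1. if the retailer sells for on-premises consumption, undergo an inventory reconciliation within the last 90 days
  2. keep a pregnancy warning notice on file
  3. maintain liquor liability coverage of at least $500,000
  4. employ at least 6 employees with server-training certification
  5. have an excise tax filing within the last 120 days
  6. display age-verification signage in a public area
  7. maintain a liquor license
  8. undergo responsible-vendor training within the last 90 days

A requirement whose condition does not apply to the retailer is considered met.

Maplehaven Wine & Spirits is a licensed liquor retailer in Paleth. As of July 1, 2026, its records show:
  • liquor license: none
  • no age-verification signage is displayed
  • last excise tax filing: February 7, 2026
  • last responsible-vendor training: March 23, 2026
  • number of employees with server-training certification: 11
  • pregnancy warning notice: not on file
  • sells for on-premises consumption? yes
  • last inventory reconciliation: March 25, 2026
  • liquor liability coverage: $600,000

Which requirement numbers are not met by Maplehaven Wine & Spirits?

1. condition 'sells for on-premises consumption' holds; inventory reconciliation 98 days ago vs limit 90 → not met
2. pregnancy warning notice absent → not met
3. liquor liability coverage $600,000 ≥ $500,000 → met
4. employees with server-training certification 11 ≥ 6 → met
5. excise tax filing 144 days ago vs limit 120 → not met
6. age-verification signage absent → not met
7. liquor license absent → not met
8. responsible-vendor training 100 days ago vs limit 90 → not met
Not met: 1, 2, 5, 6, 7, 8

1, 2, 5, 6, 7, 8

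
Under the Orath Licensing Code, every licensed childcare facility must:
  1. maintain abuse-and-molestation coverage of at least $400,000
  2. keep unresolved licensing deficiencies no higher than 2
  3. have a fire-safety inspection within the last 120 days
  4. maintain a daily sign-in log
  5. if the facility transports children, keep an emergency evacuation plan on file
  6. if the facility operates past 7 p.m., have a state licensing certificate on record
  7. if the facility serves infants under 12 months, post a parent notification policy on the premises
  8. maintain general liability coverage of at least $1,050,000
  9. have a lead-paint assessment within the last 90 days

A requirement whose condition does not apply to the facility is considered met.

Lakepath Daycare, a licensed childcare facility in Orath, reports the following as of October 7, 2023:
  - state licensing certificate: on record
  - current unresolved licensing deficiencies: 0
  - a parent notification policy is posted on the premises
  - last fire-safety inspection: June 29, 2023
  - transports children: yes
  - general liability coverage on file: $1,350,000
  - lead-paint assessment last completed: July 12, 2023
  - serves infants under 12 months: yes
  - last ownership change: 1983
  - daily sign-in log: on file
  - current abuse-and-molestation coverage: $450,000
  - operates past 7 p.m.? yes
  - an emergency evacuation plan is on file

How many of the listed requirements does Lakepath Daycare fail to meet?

1. abuse-and-molestation coverage $450,000 ≥ $400,000 → met
2. unresolved licensing deficiencies 0 ≤ 2 → met
3. fire-safety inspection 100 days ago vs limit 120 → met
4. daily sign-in log present → met
5. condition 'transports children' holds; emergency evacuation plan present → met
6. condition 'operates past 7 p.m.' holds; state licensing certificate present → met
7. condition 'serves infants under 12 months' holds; parent notification policy present → met
8. general liability coverage $1,350,000 ≥ $1,050,000 → met
9. lead-paint assessment 87 days ago vs limit 90 → met
Not met: 0 of 9

0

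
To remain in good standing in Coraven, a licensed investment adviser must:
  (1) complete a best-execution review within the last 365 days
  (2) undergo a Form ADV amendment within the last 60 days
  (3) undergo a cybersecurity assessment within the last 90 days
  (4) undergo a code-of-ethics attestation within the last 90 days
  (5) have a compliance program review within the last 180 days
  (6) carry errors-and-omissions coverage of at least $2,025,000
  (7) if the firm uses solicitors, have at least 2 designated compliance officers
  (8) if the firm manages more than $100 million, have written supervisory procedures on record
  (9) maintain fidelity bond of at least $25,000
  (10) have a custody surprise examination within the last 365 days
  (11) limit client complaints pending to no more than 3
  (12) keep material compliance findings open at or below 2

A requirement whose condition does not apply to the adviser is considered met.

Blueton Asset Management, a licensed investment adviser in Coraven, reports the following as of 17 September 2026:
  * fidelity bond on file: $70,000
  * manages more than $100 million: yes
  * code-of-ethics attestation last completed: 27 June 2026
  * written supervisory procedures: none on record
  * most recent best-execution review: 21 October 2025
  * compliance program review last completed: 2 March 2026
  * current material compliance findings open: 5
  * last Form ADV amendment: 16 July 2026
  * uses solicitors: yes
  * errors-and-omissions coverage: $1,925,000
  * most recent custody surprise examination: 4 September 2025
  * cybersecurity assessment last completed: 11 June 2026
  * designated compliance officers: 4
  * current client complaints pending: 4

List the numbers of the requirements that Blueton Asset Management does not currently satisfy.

2, 3, 5, 6, 8, 10, 11, 12

1. best-execution review 331 days ago vs limit 365 → met
2. Form ADV amendment 63 days ago vs limit 60 → not met
3. cybersecurity assessment 98 days ago vs limit 90 → not met
4. code-of-ethics attestation 82 days ago vs limit 90 → met
5. compliance program review 199 days ago vs limit 180 → not met
6. errors-and-omissions coverage $1,925,000 < $2,025,000 → not met
7. condition 'uses solicitors' holds; designated compliance officers 4 ≥ 2 → met
8. condition 'manages more than $100 million' holds; written supervisory procedures absent → not met
9. fidelity bond $70,000 ≥ $25,000 → met
10. custody surprise examination 378 days ago vs limit 365 → not met
11. client complaints pending 4 > 3 → not met
12. material compliance findings open 5 > 2 → not met
Not met: 2, 3, 5, 6, 8, 10, 11, 12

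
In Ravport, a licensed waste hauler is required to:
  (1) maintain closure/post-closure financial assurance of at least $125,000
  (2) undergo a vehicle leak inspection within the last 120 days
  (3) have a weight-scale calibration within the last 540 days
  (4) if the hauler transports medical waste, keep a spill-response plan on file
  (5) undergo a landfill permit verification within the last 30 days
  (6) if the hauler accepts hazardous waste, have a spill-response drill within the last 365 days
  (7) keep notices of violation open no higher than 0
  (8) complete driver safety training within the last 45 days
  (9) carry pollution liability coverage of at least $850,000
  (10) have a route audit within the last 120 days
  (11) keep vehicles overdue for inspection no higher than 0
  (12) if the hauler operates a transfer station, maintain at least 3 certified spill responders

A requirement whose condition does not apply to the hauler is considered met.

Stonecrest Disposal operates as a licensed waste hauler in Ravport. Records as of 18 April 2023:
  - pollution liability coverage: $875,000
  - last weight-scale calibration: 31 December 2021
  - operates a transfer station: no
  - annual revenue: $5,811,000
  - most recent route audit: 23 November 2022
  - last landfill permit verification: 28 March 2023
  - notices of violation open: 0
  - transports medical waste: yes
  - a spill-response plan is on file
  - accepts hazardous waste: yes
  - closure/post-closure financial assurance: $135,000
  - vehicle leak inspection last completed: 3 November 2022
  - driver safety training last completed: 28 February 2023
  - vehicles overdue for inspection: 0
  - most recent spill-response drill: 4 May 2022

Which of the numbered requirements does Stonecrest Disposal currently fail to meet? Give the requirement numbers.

2, 8, 10

1. closure/post-closure financial assurance $135,000 ≥ $125,000 → met
2. vehicle leak inspection 166 days ago vs limit 120 → not met
3. weight-scale calibration 473 days ago vs limit 540 → met
4. condition 'transports medical waste' holds; spill-response plan present → met
5. landfill permit verification 21 days ago vs limit 30 → met
6. condition 'accepts hazardous waste' holds; spill-response drill 349 days ago vs limit 365 → met
7. notices of violation open 0 ≤ 0 → met
8. driver safety training 49 days ago vs limit 45 → not met
9. pollution liability coverage $875,000 ≥ $850,000 → met
10. route audit 146 days ago vs limit 120 → not met
11. vehicles overdue for inspection 0 ≤ 0 → met
12. condition 'operates a transfer station' does not hold → requirement n/a → met
Not met: 2, 8, 10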